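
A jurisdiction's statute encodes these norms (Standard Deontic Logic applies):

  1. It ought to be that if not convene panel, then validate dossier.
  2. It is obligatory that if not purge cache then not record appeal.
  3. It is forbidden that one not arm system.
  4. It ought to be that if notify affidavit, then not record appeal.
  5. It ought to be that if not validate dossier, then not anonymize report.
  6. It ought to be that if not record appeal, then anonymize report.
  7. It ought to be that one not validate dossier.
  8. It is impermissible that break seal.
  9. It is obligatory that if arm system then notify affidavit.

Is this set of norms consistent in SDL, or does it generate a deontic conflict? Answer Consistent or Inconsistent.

Inconsistent

Premise 3 is F(¬arm_system), i.e. O(arm_system).
Premise 9 is O(arm_system → notify_affidavit); since O(arm_system), deontic closure gives O(notify_affidavit).
From O(notify_affidavit) and premise 4, O(notify_affidavit → ¬record_appeal), we obtain O(¬record_appeal).
Premise 6 is O(¬record_appeal → anonymize_report); since O(¬record_appeal), deontic closure gives O(anonymize_report).
Premise 5, O(¬validate_dossier → ¬anonymize_report), contraposes to O(anonymize_report → validate_dossier); with O(anonymize_report) we get O(validate_dossier).
But premise 7 directly asserts O(¬validate_dossier).
We now have both O(validate_dossier) and O(¬validate_dossier) — validate_dossier is simultaneously obligatory and forbidden, violating the D-axiom.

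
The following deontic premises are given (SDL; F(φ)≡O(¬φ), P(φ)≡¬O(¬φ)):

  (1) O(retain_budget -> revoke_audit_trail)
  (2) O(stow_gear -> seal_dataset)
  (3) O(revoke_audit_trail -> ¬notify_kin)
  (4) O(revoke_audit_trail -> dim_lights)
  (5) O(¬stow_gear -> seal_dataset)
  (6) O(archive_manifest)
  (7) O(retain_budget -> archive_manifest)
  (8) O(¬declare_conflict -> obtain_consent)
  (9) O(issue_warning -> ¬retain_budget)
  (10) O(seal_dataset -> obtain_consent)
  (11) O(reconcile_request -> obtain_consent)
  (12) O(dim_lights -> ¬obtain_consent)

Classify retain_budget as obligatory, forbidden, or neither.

Premises 2 and 5 are O(stow_gear -> seal_dataset) and O(¬stow_gear -> seal_dataset); every ideal world satisfies stow_gear or ¬stow_gear, so in either case seal_dataset holds — hence O(seal_dataset).
From O(seal_dataset) and premise 10, O(seal_dataset -> obtain_consent), we obtain O(obtain_consent).
Premise 12, O(dim_lights -> ¬obtain_consent), contraposes to O(obtain_consent -> ¬dim_lights); with O(obtain_consent) we get O(¬dim_lights).
Premise 4, O(revoke_audit_trail -> dim_lights), contraposes to O(¬dim_lights -> ¬revoke_audit_trail); with O(¬dim_lights) we get O(¬revoke_audit_trail).
The contrapositive of premise 1 (O(retain_budget -> revoke_audit_trail)) is O(¬revoke_audit_trail -> ¬retain_budget), and O(¬revoke_audit_trail) is already established, so O(¬retain_budget).
Premises 3, 6, 7, 8, 9, 11 do not contribute to this derivation.
Thus O(¬retain_budget), which is F(retain_budget): retain_budget is forbidden.

Forbidden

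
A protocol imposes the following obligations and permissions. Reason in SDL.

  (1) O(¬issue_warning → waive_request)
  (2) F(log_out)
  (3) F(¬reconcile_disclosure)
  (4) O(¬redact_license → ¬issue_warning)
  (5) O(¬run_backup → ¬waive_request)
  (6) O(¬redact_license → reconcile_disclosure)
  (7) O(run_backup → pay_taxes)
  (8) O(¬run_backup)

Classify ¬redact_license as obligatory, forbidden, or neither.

Forbidden

From premise 8 we have O(¬run_backup).
With premise 5, O(¬run_backup → ¬waive_request), the K-axiom yields O(¬waive_request).
The contrapositive of premise 1 (O(¬issue_warning → waive_request)) is O(¬waive_request → issue_warning), and O(¬waive_request) is already established, so O(issue_warning).
The contrapositive of premise 4 (O(¬redact_license → ¬issue_warning)) is O(issue_warning → redact_license), and O(issue_warning) is already established, so O(redact_license).
Premises 2, 3, 6, 7 do not contribute to this derivation.
Thus O(redact_license), which is F(¬redact_license): ¬redact_license is forbidden.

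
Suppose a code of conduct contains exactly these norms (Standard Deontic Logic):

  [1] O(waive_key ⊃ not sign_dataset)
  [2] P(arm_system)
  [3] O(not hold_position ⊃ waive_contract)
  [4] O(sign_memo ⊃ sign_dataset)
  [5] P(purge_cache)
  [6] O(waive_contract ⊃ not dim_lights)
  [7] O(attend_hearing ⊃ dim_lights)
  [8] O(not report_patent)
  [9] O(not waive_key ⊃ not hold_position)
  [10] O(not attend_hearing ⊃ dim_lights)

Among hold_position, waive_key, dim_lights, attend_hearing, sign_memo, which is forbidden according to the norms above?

By case analysis on not attend_hearing: premise 10 gives O(not attend_hearing ⊃ dim_lights) and premise 7 gives O(attend_hearing ⊃ dim_lights), so O(dim_lights) either way.
Premise 6, O(waive_contract ⊃ not dim_lights), contraposes to O(dim_lights ⊃ not waive_contract); with O(dim_lights) we get O(not waive_contract).
The contrapositive of premise 3 (O(not hold_position ⊃ waive_contract)) is O(not waive_contract ⊃ hold_position), and O(not waive_contract) is already established, so O(hold_position).
Premise 9, O(not waive_key ⊃ not hold_position), contraposes to O(hold_position ⊃ waive_key); with O(hold_position) we get O(waive_key).
From O(waive_key) and premise 1, O(waive_key ⊃ not sign_dataset), we obtain O(not sign_dataset).
Premise 4 is O(sign_memo ⊃ sign_dataset); contrapositively O(not sign_dataset ⊃ not sign_memo). Since O(not sign_dataset) holds, K gives O(not sign_memo).
So O(not sign_memo) holds, i.e. sign_memo is forbidden. None of the other listed options is forbidden under the premises.

sign_memo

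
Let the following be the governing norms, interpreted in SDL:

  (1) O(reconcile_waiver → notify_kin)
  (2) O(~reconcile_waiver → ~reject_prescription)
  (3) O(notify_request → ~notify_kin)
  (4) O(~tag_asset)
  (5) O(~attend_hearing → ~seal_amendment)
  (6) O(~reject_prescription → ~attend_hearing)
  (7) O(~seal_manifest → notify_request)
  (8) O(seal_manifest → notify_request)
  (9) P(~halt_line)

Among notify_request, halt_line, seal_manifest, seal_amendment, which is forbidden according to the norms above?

Premises 7 and 8 are O(~seal_manifest → notify_request) and O(seal_manifest → notify_request); every ideal world satisfies ~seal_manifest or seal_manifest, so in either case notify_request holds — hence O(notify_request).
Applying K to premise 3 (O(notify_request → ~notify_kin)) and O(notify_request) yields O(~notify_kin).
Premise 1 is O(reconcile_waiver → notify_kin); contrapositively O(~notify_kin → ~reconcile_waiver). Since O(~notify_kin) holds, K gives O(~reconcile_waiver).
Premise 2 is O(~reconcile_waiver → ~reject_prescription); since O(~reconcile_waiver), deontic closure gives O(~reject_prescription).
Premise 6 is O(~reject_prescription → ~attend_hearing); since O(~reject_prescription), deontic closure gives O(~attend_hearing).
Applying K to premise 5 (O(~attend_hearing → ~seal_amendment)) and O(~attend_hearing) yields O(~seal_amendment).
So O(~seal_amendment) holds, i.e. seal_amendment is forbidden. None of the other listed options is forbidden under the premises.

seal_amendment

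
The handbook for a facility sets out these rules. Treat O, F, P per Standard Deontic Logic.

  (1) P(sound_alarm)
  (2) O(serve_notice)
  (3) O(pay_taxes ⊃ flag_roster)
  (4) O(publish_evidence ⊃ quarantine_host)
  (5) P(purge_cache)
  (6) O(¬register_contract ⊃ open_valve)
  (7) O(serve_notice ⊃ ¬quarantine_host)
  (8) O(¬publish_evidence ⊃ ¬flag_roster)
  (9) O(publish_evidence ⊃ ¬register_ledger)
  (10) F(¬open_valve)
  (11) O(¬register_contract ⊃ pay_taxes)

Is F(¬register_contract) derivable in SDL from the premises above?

Premise 2 states O(serve_notice) outright.
Premise 7 is O(serve_notice ⊃ ¬quarantine_host); since O(serve_notice), deontic closure gives O(¬quarantine_host).
Premise 4, O(publish_evidence ⊃ quarantine_host), contraposes to O(¬quarantine_host ⊃ ¬publish_evidence); with O(¬quarantine_host) we get O(¬publish_evidence).
Applying K to premise 8 (O(¬publish_evidence ⊃ ¬flag_roster)) and O(¬publish_evidence) yields O(¬flag_roster).
The contrapositive of premise 3 (O(pay_taxes ⊃ flag_roster)) is O(¬flag_roster ⊃ ¬pay_taxes), and O(¬flag_roster) is already established, so O(¬pay_taxes).
Premise 11, O(¬register_contract ⊃ pay_taxes), contraposes to O(¬pay_taxes ⊃ register_contract); with O(¬pay_taxes) we get O(register_contract).
Premises 1, 5, 6, 9, 10 do not contribute to this derivation.
So O(register_contract) holds, i.e. F(¬register_contract). The claim follows.

Yes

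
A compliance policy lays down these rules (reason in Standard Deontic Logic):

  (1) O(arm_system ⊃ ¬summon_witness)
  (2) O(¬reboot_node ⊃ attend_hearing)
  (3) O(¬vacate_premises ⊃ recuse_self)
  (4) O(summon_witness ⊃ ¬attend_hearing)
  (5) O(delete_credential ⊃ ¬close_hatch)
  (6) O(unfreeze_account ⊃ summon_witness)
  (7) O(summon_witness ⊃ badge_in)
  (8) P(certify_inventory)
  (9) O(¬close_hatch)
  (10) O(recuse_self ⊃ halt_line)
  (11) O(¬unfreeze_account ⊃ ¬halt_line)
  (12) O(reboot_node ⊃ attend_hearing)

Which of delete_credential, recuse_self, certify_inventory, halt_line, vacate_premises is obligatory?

vacate_premises

Premises 2 and 12 are O(¬reboot_node ⊃ attend_hearing) and O(reboot_node ⊃ attend_hearing); every ideal world satisfies ¬reboot_node or reboot_node, so in either case attend_hearing holds — hence O(attend_hearing).
Premise 4 is O(summon_witness ⊃ ¬attend_hearing); contrapositively O(attend_hearing ⊃ ¬summon_witness). Since O(attend_hearing) holds, K gives O(¬summon_witness).
Premise 6 is O(unfreeze_account ⊃ summon_witness); contrapositively O(¬summon_witness ⊃ ¬unfreeze_account). Since O(¬summon_witness) holds, K gives O(¬unfreeze_account).
Premise 11 is O(¬unfreeze_account ⊃ ¬halt_line); since O(¬unfreeze_account), deontic closure gives O(¬halt_line).
The contrapositive of premise 10 (O(recuse_self ⊃ halt_line)) is O(¬halt_line ⊃ ¬recuse_self), and O(¬halt_line) is already established, so O(¬recuse_self).
The contrapositive of premise 3 (O(¬vacate_premises ⊃ recuse_self)) is O(¬recuse_self ⊃ vacate_premises), and O(¬recuse_self) is already established, so O(vacate_premises).
So O(vacate_premises) holds — vacate_premises is obligatory. None of the other listed options is made obligatory by any chain of premises.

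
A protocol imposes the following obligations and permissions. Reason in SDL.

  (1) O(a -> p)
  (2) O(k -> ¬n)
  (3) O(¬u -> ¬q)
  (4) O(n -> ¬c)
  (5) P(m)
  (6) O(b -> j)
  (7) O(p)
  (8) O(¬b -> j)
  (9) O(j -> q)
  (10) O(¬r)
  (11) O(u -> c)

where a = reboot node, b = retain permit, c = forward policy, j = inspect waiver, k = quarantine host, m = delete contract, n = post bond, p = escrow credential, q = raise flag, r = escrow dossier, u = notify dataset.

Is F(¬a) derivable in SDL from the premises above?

Premise 1 is O(a -> p); even if O(p) held, inferring O(a) would be affirming the consequent — invalid.
No other premise forces O(a). An ideal world satisfying every premise can still have ¬a true, so F(¬a) is not derivable.

No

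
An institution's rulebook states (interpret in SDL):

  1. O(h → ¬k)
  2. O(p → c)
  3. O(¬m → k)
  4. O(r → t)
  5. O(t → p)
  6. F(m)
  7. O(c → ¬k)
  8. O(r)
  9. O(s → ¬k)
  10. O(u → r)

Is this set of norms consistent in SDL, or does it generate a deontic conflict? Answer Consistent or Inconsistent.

Inconsistent

Premise 8 states O(r) outright.
From O(r) and premise 4, O(r → t), we obtain O(t).
Premise 5 is O(t → p); since O(t), deontic closure gives O(p).
Applying K to premise 2 (O(p → c)) and O(p) yields O(c).
Applying K to premise 7 (O(c → ¬k)) and O(c) yields O(¬k).
The contrapositive of premise 3 (O(¬m → k)) is O(¬k → m), and O(¬k) is already established, so O(m).
Yet premise 6 is F(m), i.e. O(¬m).
We now have both O(m) and O(¬m) — m is simultaneously obligatory and forbidden, violating the D-axiom.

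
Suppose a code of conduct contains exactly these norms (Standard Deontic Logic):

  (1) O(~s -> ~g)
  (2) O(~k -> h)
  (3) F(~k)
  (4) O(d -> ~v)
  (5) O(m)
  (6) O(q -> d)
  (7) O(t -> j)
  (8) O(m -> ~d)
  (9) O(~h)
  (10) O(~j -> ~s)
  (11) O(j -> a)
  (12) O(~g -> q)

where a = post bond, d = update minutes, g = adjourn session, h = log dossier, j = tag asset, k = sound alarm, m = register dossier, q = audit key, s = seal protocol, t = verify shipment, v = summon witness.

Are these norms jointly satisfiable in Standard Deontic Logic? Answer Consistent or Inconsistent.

Premise 2 is O(~k -> h), but O(~k) is not derivable from the premises, so it does not yield O(h).
So O(h) is not derivable, and the apparent clash with O(~h) does not arise.
A world satisfying every obligation exists (e.g. a=true, d=false, g=true, h=false, j=true, k=true, m=true, q=false, s=true, t=false, v=false); no atom is both obligatory and forbidden, so the set is consistent.

Consistent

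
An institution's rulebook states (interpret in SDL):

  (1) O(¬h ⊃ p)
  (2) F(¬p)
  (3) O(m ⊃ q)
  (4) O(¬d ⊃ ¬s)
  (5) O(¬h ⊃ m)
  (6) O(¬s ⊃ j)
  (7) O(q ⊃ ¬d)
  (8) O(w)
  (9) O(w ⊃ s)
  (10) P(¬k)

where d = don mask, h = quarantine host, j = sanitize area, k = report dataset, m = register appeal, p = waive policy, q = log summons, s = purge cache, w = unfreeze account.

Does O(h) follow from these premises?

From premise 8 we have O(w).
Applying K to premise 9 (O(w ⊃ s)) and O(w) yields O(s).
The contrapositive of premise 4 (O(¬d ⊃ ¬s)) is O(s ⊃ d), and O(s) is already established, so O(d).
Premise 7, O(q ⊃ ¬d), contraposes to O(d ⊃ ¬q); with O(d) we get O(¬q).
Premise 3 is O(m ⊃ q); contrapositively O(¬q ⊃ ¬m). Since O(¬q) holds, K gives O(¬m).
Premise 5 is O(¬h ⊃ m); contrapositively O(¬m ⊃ h). Since O(¬m) holds, K gives O(h).
Premises 1, 2, 6, 10 do not contribute to this derivation.
So O(h) follows.

Yes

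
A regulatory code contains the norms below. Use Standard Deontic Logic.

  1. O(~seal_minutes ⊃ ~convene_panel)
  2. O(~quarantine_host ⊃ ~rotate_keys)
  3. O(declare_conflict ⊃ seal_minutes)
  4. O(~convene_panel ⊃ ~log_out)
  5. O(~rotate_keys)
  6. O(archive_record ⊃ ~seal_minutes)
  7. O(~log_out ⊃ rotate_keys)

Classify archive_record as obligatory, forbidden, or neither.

From premise 5 we have O(~rotate_keys).
The contrapositive of premise 7 (O(~log_out ⊃ rotate_keys)) is O(~rotate_keys ⊃ log_out), and O(~rotate_keys) is already established, so O(log_out).
Premise 4, O(~convene_panel ⊃ ~log_out), contraposes to O(log_out ⊃ convene_panel); with O(log_out) we get O(convene_panel).
The contrapositive of premise 1 (O(~seal_minutes ⊃ ~convene_panel)) is O(convene_panel ⊃ seal_minutes), and O(convene_panel) is already established, so O(seal_minutes).
The contrapositive of premise 6 (O(archive_record ⊃ ~seal_minutes)) is O(seal_minutes ⊃ ~archive_record), and O(seal_minutes) is already established, so O(~archive_record).
Premises 2, 3 do not contribute to this derivation.
Thus O(~archive_record), which is F(archive_record): archive_record is forbidden.

Forbidden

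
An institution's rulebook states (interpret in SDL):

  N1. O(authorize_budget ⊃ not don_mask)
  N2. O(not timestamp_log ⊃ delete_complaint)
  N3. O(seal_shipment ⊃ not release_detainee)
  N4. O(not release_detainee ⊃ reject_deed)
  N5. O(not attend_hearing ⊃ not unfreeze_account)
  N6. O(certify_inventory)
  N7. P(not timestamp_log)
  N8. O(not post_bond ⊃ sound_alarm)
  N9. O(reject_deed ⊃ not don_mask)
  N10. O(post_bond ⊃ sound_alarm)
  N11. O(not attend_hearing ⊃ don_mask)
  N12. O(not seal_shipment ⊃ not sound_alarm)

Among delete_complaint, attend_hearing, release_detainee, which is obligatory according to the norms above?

Premises 10 and 8 are O(post_bond ⊃ sound_alarm) and O(not post_bond ⊃ sound_alarm); every ideal world satisfies post_bond or not post_bond, so in either case sound_alarm holds — hence O(sound_alarm).
Premise 12, O(not seal_shipment ⊃ not sound_alarm), contraposes to O(sound_alarm ⊃ seal_shipment); with O(sound_alarm) we get O(seal_shipment).
From O(seal_shipment) and premise 3, O(seal_shipment ⊃ not release_detainee), we obtain O(not release_detainee).
With premise 4, O(not release_detainee ⊃ reject_deed), the K-axiom yields O(reject_deed).
Premise 9 is O(reject_deed ⊃ not don_mask); since O(reject_deed), deontic closure gives O(not don_mask).
The contrapositive of premise 11 (O(not attend_hearing ⊃ don_mask)) is O(not don_mask ⊃ attend_hearing), and O(not don_mask) is already established, so O(attend_hearing).
So O(attend_hearing) holds — attend_hearing is obligatory. None of the other listed options is made obligatory by any chain of premises.

attend_hearing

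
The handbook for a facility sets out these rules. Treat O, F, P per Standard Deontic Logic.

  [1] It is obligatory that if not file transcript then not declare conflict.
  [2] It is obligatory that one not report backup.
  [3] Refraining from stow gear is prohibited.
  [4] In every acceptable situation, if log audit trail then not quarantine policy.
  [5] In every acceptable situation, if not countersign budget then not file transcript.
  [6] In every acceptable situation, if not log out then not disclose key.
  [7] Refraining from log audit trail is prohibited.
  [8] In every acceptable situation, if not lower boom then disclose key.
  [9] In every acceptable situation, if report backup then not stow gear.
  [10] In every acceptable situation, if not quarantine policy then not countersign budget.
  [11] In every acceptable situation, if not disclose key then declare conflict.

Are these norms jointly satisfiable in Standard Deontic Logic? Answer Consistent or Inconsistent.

Consistent

Premise 9 is O(report_backup → ¬stow_gear), but O(report_backup) is not derivable from the premises, so it does not yield O(¬stow_gear).
So O(¬stow_gear) is not derivable, and the apparent clash with O(stow_gear) does not arise.
A world satisfying every obligation exists (e.g. countersign_budget=false, declare_conflict=false, disclose_key=true, file_transcript=false, log_audit_trail=true, log_out=true, lower_boom=false, quarantine_policy=false, report_backup=false, stow_gear=true); no atom is both obligatory and forbidden, so the set is consistent.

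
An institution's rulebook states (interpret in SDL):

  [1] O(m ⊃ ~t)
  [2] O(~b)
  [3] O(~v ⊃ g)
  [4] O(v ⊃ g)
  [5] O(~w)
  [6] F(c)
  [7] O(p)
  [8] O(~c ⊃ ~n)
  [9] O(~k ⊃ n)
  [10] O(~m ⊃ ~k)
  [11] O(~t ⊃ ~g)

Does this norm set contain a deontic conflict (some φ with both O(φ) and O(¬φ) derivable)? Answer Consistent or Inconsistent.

By case analysis on ~v: premise 3 gives O(~v ⊃ g) and premise 4 gives O(v ⊃ g), so O(g) either way.
Premise 11 is O(~t ⊃ ~g); contrapositively O(g ⊃ t). Since O(g) holds, K gives O(t).
Premise 1, O(m ⊃ ~t), contraposes to O(t ⊃ ~m); with O(t) we get O(~m).
Applying K to premise 10 (O(~m ⊃ ~k)) and O(~m) yields O(~k).
With premise 9, O(~k ⊃ n), the K-axiom yields O(n).
Premise 8, O(~c ⊃ ~n), contraposes to O(n ⊃ c); with O(n) we get O(c).
However, F(c) at premise 6 amounts to O(~c).
We now have both O(c) and O(~c) — c is simultaneously obligatory and forbidden, violating the D-axiom.

Inconsistent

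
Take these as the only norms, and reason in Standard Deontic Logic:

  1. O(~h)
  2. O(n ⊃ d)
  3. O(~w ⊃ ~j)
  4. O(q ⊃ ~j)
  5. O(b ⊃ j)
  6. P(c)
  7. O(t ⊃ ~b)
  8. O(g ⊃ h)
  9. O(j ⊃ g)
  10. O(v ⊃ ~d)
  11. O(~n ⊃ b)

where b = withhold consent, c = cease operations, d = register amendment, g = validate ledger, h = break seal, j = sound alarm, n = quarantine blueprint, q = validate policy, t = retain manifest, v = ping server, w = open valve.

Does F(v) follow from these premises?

Premise 1 gives O(~h).
The contrapositive of premise 8 (O(g ⊃ h)) is O(~h ⊃ ~g), and O(~h) is already established, so O(~g).
Premise 9 is O(j ⊃ g); contrapositively O(~g ⊃ ~j). Since O(~g) holds, K gives O(~j).
Premise 5 is O(b ⊃ j); contrapositively O(~j ⊃ ~b). Since O(~j) holds, K gives O(~b).
Premise 11, O(~n ⊃ b), contraposes to O(~b ⊃ n); with O(~b) we get O(n).
From O(n) and premise 2, O(n ⊃ d), we obtain O(d).
Premise 10 is O(v ⊃ ~d); contrapositively O(d ⊃ ~v). Since O(d) holds, K gives O(~v).
Premises 3, 4, 6, 7 do not contribute to this derivation.
So O(~v) holds, i.e. F(v). The claim follows.

Yes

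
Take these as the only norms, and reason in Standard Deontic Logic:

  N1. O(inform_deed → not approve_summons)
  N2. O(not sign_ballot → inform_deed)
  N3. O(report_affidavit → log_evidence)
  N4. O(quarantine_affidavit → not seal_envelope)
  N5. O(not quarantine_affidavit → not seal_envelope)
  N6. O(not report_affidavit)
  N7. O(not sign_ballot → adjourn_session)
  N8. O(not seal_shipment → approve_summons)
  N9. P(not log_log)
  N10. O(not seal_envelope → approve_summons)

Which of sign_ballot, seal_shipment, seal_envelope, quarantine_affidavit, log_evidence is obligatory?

Premises 4 and 5 cover both cases: O(quarantine_affidavit → not seal_envelope) and O(not quarantine_affidavit → not seal_envelope). Since quarantine_affidavit ∨ not quarantine_affidavit is a tautology, O(not seal_envelope) follows.
Premise 10 is O(not seal_envelope → approve_summons); since O(not seal_envelope), deontic closure gives O(approve_summons).
Premise 1, O(inform_deed → not approve_summons), contraposes to O(approve_summons → not inform_deed); with O(approve_summons) we get O(not inform_deed).
Premise 2 is O(not sign_ballot → inform_deed); contrapositively O(not inform_deed → sign_ballot). Since O(not inform_deed) holds, K gives O(sign_ballot).
So O(sign_ballot) holds — sign_ballot is obligatory. None of the other listed options is made obligatory by any chain of premises.

sign_ballot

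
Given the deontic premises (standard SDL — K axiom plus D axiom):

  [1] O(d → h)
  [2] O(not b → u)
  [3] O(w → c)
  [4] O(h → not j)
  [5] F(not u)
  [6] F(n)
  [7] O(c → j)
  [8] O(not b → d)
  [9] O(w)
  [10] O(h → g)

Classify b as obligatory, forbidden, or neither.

Premise 9 gives O(w).
Applying K to premise 3 (O(w → c)) and O(w) yields O(c).
Applying K to premise 7 (O(c → j)) and O(c) yields O(j).
Premise 4 is O(h → not j); contrapositively O(j → not h). Since O(j) holds, K gives O(not h).
Premise 1, O(d → h), contraposes to O(not h → not d); with O(not h) we get O(not d).
The contrapositive of premise 8 (O(not b → d)) is O(not d → b), and O(not d) is already established, so O(b).
Premises 2, 5, 6, 10 do not contribute to this derivation.
Hence b is obligatory.

Obligatory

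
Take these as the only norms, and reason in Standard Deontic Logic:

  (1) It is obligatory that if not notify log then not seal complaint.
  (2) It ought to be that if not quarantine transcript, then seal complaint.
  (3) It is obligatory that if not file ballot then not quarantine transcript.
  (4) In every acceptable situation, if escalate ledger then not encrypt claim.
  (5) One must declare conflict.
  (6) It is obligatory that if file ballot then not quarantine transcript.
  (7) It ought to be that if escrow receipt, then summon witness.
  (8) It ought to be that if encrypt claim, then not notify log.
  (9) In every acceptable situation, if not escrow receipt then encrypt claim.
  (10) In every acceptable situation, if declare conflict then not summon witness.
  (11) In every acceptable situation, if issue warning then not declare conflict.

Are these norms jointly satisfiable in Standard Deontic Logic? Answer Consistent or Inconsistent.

Premises 6 and 3 are O(file_ballot → ¬quarantine_transcript) and O(¬file_ballot → ¬quarantine_transcript); every ideal world satisfies file_ballot or ¬file_ballot, so in either case ¬quarantine_transcript holds — hence O(¬quarantine_transcript).
From O(¬quarantine_transcript) and premise 2, O(¬quarantine_transcript → seal_complaint), we obtain O(seal_complaint).
Premise 1 is O(¬notify_log → ¬seal_complaint); contrapositively O(seal_complaint → notify_log). Since O(seal_complaint) holds, K gives O(notify_log).
Premise 8 is O(encrypt_claim → ¬notify_log); contrapositively O(notify_log → ¬encrypt_claim). Since O(notify_log) holds, K gives O(¬encrypt_claim).
Premise 9 is O(¬escrow_receipt → encrypt_claim); contrapositively O(¬encrypt_claim → escrow_receipt). Since O(¬encrypt_claim) holds, K gives O(escrow_receipt).
From O(escrow_receipt) and premise 7, O(escrow_receipt → summon_witness), we obtain O(summon_witness).
Premise 10, O(declare_conflict → ¬summon_witness), contraposes to O(summon_witness → ¬declare_conflict); with O(summon_witness) we get O(¬declare_conflict).
But premise 5 directly asserts O(declare_conflict).
We now have both O(¬declare_conflict) and O(declare_conflict) — declare_conflict is simultaneously obligatory and forbidden, violating the D-axiom.

Inconsistent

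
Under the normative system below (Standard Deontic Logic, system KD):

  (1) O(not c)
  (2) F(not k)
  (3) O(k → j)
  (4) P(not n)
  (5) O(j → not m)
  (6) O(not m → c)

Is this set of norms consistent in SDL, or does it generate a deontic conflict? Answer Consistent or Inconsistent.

Inconsistent

Premise 1 states O(not c) outright.
Premise 6 is O(not m → c); contrapositively O(not c → m). Since O(not c) holds, K gives O(m).
The contrapositive of premise 5 (O(j → not m)) is O(m → not j), and O(m) is already established, so O(not j).
The contrapositive of premise 3 (O(k → j)) is O(not j → not k), and O(not j) is already established, so O(not k).
However, F(not k) at premise 2 amounts to O(k).
We now have both O(not k) and O(k) — k is simultaneously obligatory and forbidden, violating the D-axiom.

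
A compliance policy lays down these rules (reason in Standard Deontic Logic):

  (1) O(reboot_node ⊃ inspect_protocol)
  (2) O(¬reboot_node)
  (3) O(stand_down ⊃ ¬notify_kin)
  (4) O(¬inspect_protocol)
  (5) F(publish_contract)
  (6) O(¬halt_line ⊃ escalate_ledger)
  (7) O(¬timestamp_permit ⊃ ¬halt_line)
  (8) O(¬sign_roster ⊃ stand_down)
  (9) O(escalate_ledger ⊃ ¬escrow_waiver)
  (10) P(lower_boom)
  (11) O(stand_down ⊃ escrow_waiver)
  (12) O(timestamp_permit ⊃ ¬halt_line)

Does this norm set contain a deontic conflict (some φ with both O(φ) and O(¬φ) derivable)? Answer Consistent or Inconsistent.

Premise 1 is O(reboot_node ⊃ inspect_protocol), but O(reboot_node) is not derivable from the premises, so it does not yield O(inspect_protocol).
So O(inspect_protocol) is not derivable, and the apparent clash with O(¬inspect_protocol) does not arise.
A world satisfying every obligation exists (e.g. escalate_ledger=true, escrow_waiver=false, halt_line=false, inspect_protocol=false, lower_boom=false, notify_kin=false, publish_contract=false, reboot_node=false, sign_roster=true, stand_down=false, timestamp_permit=false); no atom is both obligatory and forbidden, so the set is consistent.

Consistent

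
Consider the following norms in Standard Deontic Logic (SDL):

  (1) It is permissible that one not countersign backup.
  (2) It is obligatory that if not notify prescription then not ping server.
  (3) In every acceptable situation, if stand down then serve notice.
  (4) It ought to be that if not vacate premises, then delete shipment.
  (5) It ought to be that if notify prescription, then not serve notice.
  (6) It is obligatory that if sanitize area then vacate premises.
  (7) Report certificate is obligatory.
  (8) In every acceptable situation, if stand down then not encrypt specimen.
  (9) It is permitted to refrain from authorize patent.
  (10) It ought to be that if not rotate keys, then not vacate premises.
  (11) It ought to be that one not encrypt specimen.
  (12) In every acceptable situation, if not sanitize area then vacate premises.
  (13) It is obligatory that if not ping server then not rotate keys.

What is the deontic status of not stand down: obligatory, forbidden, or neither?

Obligatory

By case analysis on ¬sanitize_area: premise 12 gives O(¬sanitize_area → vacate_premises) and premise 6 gives O(sanitize_area → vacate_premises), so O(vacate_premises) either way.
Premise 10, O(¬rotate_keys → ¬vacate_premises), contraposes to O(vacate_premises → rotate_keys); with O(vacate_premises) we get O(rotate_keys).
Premise 13, O(¬ping_server → ¬rotate_keys), contraposes to O(rotate_keys → ping_server); with O(rotate_keys) we get O(ping_server).
Premise 2 is O(¬notify_prescription → ¬ping_server); contrapositively O(ping_server → notify_prescription). Since O(ping_server) holds, K gives O(notify_prescription).
From O(notify_prescription) and premise 5, O(notify_prescription → ¬serve_notice), we obtain O(¬serve_notice).
The contrapositive of premise 3 (O(stand_down → serve_notice)) is O(¬serve_notice → ¬stand_down), and O(¬serve_notice) is already established, so O(¬stand_down).
Premises 1, 4, 7, 8, 9, 11 do not contribute to this derivation.
Hence ¬stand_down is obligatory.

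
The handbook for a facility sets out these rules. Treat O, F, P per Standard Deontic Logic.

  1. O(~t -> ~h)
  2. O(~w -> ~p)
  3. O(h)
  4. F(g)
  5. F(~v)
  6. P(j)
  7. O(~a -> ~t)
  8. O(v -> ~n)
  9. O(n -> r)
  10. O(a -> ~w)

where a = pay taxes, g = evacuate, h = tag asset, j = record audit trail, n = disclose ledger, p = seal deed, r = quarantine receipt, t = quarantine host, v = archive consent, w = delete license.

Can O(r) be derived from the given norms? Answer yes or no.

No

Premise 9 is O(n -> r), but O(n) is not derivable from the premises, so it does not yield O(r).
No other premise forces O(r). An ideal world satisfying every premise can still have r false, so O(r) is not derivable.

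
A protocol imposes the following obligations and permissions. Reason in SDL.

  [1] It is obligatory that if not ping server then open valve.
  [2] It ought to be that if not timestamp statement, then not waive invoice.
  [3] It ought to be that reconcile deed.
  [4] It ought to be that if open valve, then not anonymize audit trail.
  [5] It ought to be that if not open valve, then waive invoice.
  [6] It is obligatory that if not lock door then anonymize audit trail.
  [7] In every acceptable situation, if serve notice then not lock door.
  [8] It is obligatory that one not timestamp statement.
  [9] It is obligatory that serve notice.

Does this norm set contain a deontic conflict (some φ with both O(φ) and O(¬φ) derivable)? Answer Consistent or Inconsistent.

Inconsistent

From premise 8 we have O(¬timestamp_statement).
Applying K to premise 2 (O(¬timestamp_statement → ¬waive_invoice)) and O(¬timestamp_statement) yields O(¬waive_invoice).
The contrapositive of premise 5 (O(¬open_valve → waive_invoice)) is O(¬waive_invoice → open_valve), and O(¬waive_invoice) is already established, so O(open_valve).
Premise 4 is O(open_valve → ¬anonymize_audit_trail); since O(open_valve), deontic closure gives O(¬anonymize_audit_trail).
The contrapositive of premise 6 (O(¬lock_door → anonymize_audit_trail)) is O(¬anonymize_audit_trail → lock_door), and O(¬anonymize_audit_trail) is already established, so O(lock_door).
Premise 7 is O(serve_notice → ¬lock_door); contrapositively O(lock_door → ¬serve_notice). Since O(lock_door) holds, K gives O(¬serve_notice).
However, premise 9 gives O(serve_notice).
We now have both O(¬serve_notice) and O(serve_notice) — serve_notice is simultaneously obligatory and forbidden, violating the D-axiom.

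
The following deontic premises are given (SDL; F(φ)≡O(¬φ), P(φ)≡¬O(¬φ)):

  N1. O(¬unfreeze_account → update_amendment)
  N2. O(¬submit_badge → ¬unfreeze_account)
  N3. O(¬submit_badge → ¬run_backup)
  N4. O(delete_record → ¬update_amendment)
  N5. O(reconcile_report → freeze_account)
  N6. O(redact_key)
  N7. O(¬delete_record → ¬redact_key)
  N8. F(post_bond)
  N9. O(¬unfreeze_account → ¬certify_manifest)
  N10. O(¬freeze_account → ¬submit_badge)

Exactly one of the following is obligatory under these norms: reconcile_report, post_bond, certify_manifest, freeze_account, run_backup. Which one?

freeze_account

From premise 6 we have O(redact_key).
Premise 7, O(¬delete_record → ¬redact_key), contraposes to O(redact_key → delete_record); with O(redact_key) we get O(delete_record).
From O(delete_record) and premise 4, O(delete_record → ¬update_amendment), we obtain O(¬update_amendment).
The contrapositive of premise 1 (O(¬unfreeze_account → update_amendment)) is O(¬update_amendment → unfreeze_account), and O(¬update_amendment) is already established, so O(unfreeze_account).
Premise 2 is O(¬submit_badge → ¬unfreeze_account); contrapositively O(unfreeze_account → submit_badge). Since O(unfreeze_account) holds, K gives O(submit_badge).
Premise 10, O(¬freeze_account → ¬submit_badge), contraposes to O(submit_badge → freeze_account); with O(submit_badge) we get O(freeze_account).
So O(freeze_account) holds — freeze_account is obligatory. None of the other listed options is made obligatory by any chain of premises.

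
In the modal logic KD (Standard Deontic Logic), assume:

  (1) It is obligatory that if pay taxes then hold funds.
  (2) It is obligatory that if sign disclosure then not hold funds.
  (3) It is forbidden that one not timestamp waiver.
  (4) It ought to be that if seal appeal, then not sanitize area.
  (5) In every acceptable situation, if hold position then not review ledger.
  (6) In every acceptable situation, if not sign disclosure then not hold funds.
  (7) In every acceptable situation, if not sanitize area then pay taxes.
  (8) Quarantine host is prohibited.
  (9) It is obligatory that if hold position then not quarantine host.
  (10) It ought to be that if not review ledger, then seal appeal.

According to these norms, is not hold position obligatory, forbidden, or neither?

Premises 6 and 2 are O(¬sign_disclosure → ¬hold_funds) and O(sign_disclosure → ¬hold_funds); every ideal world satisfies ¬sign_disclosure or sign_disclosure, so in either case ¬hold_funds holds — hence O(¬hold_funds).
Premise 1 is O(pay_taxes → hold_funds); contrapositively O(¬hold_funds → ¬pay_taxes). Since O(¬hold_funds) holds, K gives O(¬pay_taxes).
Premise 7, O(¬sanitize_area → pay_taxes), contraposes to O(¬pay_taxes → sanitize_area); with O(¬pay_taxes) we get O(sanitize_area).
Premise 4 is O(seal_appeal → ¬sanitize_area); contrapositively O(sanitize_area → ¬seal_appeal). Since O(sanitize_area) holds, K gives O(¬seal_appeal).
The contrapositive of premise 10 (O(¬review_ledger → seal_appeal)) is O(¬seal_appeal → review_ledger), and O(¬seal_appeal) is already established, so O(review_ledger).
The contrapositive of premise 5 (O(hold_position → ¬review_ledger)) is O(review_ledger → ¬hold_position), and O(review_ledger) is already established, so O(¬hold_position).
Premises 3, 8, 9 do not contribute to this derivation.
Hence ¬hold_position is obligatory.

Obligatory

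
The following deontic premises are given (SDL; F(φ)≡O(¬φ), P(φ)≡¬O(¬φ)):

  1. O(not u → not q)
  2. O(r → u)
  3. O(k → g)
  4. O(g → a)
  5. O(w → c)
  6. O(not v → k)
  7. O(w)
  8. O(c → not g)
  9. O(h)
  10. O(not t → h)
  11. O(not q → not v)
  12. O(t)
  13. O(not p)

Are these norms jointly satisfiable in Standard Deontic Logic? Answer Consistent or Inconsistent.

Premise 10 is O(not t → h); even if O(h) held, inferring O(not t) would be affirming the consequent — invalid.
So O(not t) is not derivable, and the apparent clash with O(t) does not arise.
A world satisfying every obligation exists (e.g. a=false, c=true, g=false, h=true, k=false, p=false, q=true, r=false, t=true, u=true, v=true, w=true); no atom is both obligatory and forbidden, so the set is consistent.

Consistent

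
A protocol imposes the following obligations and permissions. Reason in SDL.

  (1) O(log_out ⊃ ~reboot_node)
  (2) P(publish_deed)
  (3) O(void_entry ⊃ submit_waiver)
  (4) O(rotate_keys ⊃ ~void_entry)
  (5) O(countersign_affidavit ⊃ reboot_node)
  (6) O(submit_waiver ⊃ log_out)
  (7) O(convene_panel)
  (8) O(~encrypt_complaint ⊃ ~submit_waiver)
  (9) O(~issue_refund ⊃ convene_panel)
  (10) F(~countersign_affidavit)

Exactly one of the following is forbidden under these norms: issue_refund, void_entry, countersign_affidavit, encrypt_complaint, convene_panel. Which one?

void_entry

F(~countersign_affidavit) at premise 10 means O(countersign_affidavit).
With premise 5, O(countersign_affidavit ⊃ reboot_node), the K-axiom yields O(reboot_node).
The contrapositive of premise 1 (O(log_out ⊃ ~reboot_node)) is O(reboot_node ⊃ ~log_out), and O(reboot_node) is already established, so O(~log_out).
Premise 6, O(submit_waiver ⊃ log_out), contraposes to O(~log_out ⊃ ~submit_waiver); with O(~log_out) we get O(~submit_waiver).
The contrapositive of premise 3 (O(void_entry ⊃ submit_waiver)) is O(~submit_waiver ⊃ ~void_entry), and O(~submit_waiver) is already established, so O(~void_entry).
So O(~void_entry) holds, i.e. void_entry is forbidden. None of the other listed options is forbidden under the premises.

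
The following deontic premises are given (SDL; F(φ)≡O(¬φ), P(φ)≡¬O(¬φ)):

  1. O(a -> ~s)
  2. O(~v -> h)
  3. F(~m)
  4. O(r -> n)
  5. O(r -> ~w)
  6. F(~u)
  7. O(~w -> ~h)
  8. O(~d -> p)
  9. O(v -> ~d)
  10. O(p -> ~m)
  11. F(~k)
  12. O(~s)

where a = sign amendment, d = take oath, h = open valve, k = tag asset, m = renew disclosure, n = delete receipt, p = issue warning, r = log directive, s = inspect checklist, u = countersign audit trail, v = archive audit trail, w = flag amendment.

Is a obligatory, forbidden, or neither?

Neither

Premise 1 is O(a -> ~s); even if O(~s) held, inferring O(a) would be affirming the consequent — invalid.
No premise or chain of K-axiom applications forces O(a), and none forces O(~a). So a is neither obligatory nor forbidden under these norms.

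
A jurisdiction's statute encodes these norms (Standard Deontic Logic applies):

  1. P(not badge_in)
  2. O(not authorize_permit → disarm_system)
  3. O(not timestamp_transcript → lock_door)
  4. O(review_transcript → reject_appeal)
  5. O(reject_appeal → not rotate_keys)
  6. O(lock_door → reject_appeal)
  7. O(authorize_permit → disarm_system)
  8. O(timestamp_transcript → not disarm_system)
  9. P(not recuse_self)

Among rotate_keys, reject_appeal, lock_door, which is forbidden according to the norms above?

Premises 2 and 7 cover both cases: O(not authorize_permit → disarm_system) and O(authorize_permit → disarm_system). Since not authorize_permit ∨ authorize_permit is a tautology, O(disarm_system) follows.
Premise 8 is O(timestamp_transcript → not disarm_system); contrapositively O(disarm_system → not timestamp_transcript). Since O(disarm_system) holds, K gives O(not timestamp_transcript).
With premise 3, O(not timestamp_transcript → lock_door), the K-axiom yields O(lock_door).
From O(lock_door) and premise 6, O(lock_door → reject_appeal), we obtain O(reject_appeal).
With premise 5, O(reject_appeal → not rotate_keys), the K-axiom yields O(not rotate_keys).
So O(not rotate_keys) holds, i.e. rotate_keys is forbidden. None of the other listed options is forbidden under the premises.

rotate_keys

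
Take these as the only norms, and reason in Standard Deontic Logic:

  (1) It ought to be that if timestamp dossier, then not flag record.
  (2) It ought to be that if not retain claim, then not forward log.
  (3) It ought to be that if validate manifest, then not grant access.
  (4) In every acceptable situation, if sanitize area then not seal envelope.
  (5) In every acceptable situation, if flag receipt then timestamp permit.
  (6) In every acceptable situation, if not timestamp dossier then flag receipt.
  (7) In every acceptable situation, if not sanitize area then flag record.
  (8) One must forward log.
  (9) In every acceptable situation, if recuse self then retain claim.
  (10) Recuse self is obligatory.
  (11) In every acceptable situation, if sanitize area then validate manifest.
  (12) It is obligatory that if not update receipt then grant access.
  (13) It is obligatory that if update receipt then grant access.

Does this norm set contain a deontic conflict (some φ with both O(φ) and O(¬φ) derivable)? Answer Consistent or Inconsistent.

Consistent

Premise 2 is O(¬retain_claim → ¬forward_log), but O(¬retain_claim) is not derivable from the premises, so it does not yield O(¬forward_log).
So O(¬forward_log) is not derivable, and the apparent clash with O(forward_log) does not arise.
A world satisfying every obligation exists (e.g. flag_receipt=true, flag_record=true, forward_log=true, grant_access=true, recuse_self=true, retain_claim=true, sanitize_area=false, seal_envelope=false, timestamp_dossier=false, timestamp_permit=true, update_receipt=false, validate_manifest=false); no atom is both obligatory and forbidden, so the set is consistent.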